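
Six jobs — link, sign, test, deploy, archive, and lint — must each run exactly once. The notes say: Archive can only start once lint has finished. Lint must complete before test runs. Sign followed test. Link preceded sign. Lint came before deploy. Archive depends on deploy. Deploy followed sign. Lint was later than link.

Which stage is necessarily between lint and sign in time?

test

Tracing the constraints gives lint → test → sign, so test sits after lint and before sign.
No other stage is forced both after lint and before sign.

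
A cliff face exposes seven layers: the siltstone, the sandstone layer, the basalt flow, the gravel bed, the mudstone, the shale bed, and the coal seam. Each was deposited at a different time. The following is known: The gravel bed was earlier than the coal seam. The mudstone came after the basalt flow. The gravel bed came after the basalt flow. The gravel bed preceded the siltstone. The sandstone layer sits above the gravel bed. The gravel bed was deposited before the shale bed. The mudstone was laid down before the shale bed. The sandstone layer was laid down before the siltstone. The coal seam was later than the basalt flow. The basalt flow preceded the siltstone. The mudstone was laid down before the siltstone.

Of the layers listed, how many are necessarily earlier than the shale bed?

3

Directly stated before the shale bed: the gravel bed and the mudstone.
The basalt flow reaches the shale bed via the basalt flow → the mudstone → the shale bed.
No chain forces the siltstone (or any of the others) ahead of the shale bed.
That's the basalt flow, the gravel bed, and the mudstone — 3 in all.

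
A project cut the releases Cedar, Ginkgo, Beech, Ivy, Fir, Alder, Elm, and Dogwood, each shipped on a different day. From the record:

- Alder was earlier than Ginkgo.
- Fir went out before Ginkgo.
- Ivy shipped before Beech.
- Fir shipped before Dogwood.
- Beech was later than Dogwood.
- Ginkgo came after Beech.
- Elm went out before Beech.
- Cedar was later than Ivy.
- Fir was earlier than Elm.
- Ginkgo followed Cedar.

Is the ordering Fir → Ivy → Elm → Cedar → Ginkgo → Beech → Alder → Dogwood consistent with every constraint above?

The constraints require Alder before Ginkgo, but in the proposed sequence Ginkgo appears ahead of Alder. That one violation is enough.

no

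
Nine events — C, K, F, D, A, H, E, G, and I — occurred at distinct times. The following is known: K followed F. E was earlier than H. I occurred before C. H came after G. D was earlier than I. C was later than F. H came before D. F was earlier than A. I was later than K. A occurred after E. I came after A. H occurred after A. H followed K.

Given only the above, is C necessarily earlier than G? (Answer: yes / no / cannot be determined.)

Tracing the constraints gives G → H → D → I → C, so G must come before C.
That means C cannot be before G.

no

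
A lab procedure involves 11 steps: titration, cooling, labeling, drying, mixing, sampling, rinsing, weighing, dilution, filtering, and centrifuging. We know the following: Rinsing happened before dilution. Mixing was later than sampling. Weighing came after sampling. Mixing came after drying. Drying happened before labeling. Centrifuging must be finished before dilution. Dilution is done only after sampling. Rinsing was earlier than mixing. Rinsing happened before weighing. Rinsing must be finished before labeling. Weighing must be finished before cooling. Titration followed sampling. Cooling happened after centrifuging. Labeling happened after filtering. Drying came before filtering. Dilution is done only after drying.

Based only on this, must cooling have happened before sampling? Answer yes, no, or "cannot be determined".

Tracing the constraints gives sampling → weighing → cooling, so sampling must come before cooling.
That means cooling cannot be before sampling.

no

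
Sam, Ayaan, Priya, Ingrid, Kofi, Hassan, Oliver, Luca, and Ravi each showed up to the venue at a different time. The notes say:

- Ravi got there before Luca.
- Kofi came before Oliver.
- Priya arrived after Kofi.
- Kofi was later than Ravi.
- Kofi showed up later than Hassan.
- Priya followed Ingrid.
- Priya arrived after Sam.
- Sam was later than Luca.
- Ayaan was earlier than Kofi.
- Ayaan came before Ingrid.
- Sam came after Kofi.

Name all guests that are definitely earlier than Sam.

Ayaan, Hassan, Kofi, Luca, Ravi

Directly stated before Sam: Kofi and Luca.
Ayaan reaches Sam via Ayaan → Kofi → Sam.
Hassan reaches Sam via Hassan → Kofi → Sam.
Ravi reaches Sam via Ravi → Kofi → Sam.
No chain forces Ingrid (or any of the others) ahead of Sam.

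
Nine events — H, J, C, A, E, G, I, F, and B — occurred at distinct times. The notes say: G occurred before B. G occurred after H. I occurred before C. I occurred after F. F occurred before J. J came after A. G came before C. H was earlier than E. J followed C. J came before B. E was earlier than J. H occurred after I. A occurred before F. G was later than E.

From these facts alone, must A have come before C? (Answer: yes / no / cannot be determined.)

yes

Chain the constraints: A → F → I → C. Each link is directly stated, so A comes before C.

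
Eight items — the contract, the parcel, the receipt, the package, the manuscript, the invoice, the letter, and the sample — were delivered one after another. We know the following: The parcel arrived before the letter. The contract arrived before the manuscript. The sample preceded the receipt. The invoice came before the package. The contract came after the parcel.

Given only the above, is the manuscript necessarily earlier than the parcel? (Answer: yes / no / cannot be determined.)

Tracing the constraints gives the parcel → the contract → the manuscript, so the parcel must come before the manuscript.
That means the manuscript cannot be before the parcel.

no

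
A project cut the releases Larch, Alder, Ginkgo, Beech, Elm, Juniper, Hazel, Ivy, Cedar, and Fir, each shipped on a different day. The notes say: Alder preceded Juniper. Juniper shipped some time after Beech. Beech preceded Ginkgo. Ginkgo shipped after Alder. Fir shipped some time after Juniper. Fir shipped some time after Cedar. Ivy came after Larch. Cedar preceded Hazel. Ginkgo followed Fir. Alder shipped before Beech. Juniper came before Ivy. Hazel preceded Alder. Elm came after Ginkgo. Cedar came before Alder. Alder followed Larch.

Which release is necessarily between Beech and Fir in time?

Juniper

Tracing the constraints gives Beech → Juniper → Fir, so Juniper sits after Beech and before Fir.
No other release is forced both after Beech and before Fir.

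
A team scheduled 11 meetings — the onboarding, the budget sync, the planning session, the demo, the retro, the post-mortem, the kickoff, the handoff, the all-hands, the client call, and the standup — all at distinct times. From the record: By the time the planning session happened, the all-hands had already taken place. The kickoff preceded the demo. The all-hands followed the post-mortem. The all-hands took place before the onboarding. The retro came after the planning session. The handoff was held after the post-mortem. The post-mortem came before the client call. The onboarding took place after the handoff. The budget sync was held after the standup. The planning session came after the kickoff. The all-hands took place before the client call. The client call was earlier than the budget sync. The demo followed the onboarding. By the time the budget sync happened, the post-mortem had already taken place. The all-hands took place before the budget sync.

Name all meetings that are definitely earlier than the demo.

the all-hands, the handoff, the kickoff, the onboarding, the post-mortem

Directly stated before the demo: the kickoff and the onboarding.
The all-hands reaches the demo via the all-hands → the onboarding → the demo.
The handoff reaches the demo via the handoff → the onboarding → the demo.
The post-mortem reaches the demo via the post-mortem → the handoff → the onboarding → the demo.
No chain forces the retro (or any of the others) ahead of the demo.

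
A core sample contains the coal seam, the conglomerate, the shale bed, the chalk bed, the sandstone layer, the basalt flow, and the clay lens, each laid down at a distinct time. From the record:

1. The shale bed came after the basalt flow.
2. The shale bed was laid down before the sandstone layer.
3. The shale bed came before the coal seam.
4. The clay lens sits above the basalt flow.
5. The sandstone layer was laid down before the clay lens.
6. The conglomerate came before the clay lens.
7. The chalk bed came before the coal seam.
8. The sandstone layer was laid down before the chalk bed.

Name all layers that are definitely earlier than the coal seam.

Directly stated before the coal seam: the chalk bed and the shale bed.
The basalt flow reaches the coal seam via the basalt flow → the shale bed → the coal seam.
The sandstone layer reaches the coal seam via the sandstone layer → the chalk bed → the coal seam.

the basalt flow, the chalk bed, the sandstone layer, the shale bed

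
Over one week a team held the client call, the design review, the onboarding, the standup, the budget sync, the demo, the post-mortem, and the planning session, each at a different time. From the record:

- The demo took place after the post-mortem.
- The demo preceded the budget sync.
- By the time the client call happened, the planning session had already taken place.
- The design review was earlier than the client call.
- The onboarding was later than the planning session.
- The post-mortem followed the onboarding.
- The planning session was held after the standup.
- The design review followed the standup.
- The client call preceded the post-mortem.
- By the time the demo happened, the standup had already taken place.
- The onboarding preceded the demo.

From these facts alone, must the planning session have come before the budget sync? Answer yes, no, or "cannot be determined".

Chain the constraints: the planning session → the onboarding → the demo → the budget sync. Each link is directly stated, so the planning session comes before the budget sync.

yes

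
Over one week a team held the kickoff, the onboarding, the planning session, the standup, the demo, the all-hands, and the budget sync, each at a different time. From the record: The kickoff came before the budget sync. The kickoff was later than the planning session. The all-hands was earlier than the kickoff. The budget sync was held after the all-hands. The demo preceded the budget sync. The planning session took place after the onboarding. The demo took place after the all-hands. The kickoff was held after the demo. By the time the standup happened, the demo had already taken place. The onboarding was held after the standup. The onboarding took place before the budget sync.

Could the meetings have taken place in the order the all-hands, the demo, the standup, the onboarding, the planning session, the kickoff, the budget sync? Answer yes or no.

yes

Check each stated constraint against the proposed order — e.g. the demo is ahead of the budget sync; the all-hands is ahead of the budget sync. Every pair is in the required order; nothing is violated.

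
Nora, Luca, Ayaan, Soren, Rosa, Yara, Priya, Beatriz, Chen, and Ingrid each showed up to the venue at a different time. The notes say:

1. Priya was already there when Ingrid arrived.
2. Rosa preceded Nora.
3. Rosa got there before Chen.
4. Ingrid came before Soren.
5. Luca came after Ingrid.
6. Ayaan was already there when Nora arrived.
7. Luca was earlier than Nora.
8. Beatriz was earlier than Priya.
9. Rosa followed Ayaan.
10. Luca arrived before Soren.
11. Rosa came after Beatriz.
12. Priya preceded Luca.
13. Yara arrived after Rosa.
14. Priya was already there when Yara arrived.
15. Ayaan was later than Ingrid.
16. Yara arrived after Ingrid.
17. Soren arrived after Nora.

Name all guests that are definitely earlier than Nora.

Ayaan, Beatriz, Ingrid, Luca, Priya, Rosa

Directly stated before Nora: Ayaan, Luca, and Rosa.
Beatriz reaches Nora via Beatriz → Rosa → Nora.
Ingrid reaches Nora via Ingrid → Luca → Nora.
Priya reaches Nora via Priya → Luca → Nora.
No chain forces Chen (or any of the others) ahead of Nora.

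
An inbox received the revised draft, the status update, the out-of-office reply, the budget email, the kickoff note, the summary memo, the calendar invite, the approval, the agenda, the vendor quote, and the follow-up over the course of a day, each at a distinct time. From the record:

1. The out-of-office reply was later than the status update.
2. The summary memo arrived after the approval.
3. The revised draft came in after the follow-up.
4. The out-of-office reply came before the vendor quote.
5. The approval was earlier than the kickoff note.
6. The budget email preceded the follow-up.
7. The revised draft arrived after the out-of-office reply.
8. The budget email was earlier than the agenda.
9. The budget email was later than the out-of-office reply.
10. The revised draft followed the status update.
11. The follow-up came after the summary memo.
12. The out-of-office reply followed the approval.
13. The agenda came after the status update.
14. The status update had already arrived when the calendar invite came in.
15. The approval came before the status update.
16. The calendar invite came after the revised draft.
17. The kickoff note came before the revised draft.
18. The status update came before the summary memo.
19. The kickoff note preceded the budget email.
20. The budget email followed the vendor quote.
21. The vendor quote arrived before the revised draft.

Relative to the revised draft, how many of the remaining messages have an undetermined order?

Forced before the revised draft: the approval, the budget email, the follow-up, the kickoff note, the out-of-office reply, the status update, the summary memo, and the vendor quote; forced after the revised draft: the calendar invite.
That leaves the agenda with no forced order relative to the revised draft — 1.

1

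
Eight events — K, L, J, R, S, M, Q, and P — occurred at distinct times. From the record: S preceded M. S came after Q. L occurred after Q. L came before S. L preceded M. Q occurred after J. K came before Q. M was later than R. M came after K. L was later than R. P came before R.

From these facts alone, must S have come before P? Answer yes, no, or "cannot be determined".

no

Tracing the constraints gives P → R → L → S, so P must come before S.
That means S cannot be before P.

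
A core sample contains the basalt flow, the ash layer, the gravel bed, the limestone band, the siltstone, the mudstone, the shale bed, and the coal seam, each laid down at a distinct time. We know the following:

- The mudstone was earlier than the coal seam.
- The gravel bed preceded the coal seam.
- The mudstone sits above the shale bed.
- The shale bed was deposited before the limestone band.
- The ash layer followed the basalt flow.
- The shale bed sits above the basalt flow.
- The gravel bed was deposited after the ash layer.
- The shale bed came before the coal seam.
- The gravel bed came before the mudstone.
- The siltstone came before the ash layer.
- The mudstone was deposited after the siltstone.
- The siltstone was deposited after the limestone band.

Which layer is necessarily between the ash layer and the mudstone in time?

Tracing the constraints gives the ash layer → the gravel bed → the mudstone, so the gravel bed sits after the ash layer and before the mudstone.
No other layer is forced both after the ash layer and before the mudstone.

the gravel bed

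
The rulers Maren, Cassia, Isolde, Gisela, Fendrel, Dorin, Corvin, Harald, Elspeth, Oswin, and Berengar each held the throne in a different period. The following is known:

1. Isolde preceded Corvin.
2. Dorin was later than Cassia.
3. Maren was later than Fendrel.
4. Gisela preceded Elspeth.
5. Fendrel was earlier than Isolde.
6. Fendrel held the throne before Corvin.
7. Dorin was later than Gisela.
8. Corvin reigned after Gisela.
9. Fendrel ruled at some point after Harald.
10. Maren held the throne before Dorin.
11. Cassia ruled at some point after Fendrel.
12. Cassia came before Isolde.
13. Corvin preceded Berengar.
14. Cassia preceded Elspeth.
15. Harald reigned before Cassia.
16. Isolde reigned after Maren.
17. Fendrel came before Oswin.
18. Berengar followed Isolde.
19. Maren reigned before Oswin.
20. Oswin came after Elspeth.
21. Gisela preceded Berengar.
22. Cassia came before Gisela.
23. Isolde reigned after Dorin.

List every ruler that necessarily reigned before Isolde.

Directly stated before Isolde: Cassia, Dorin, Fendrel, and Maren.
Gisela reaches Isolde via Gisela → Dorin → Isolde.
Harald reaches Isolde via Harald → Fendrel → Isolde.
No chain forces Elspeth (or any of the others) ahead of Isolde.

Cassia, Dorin, Fendrel, Gisela, Harald, Maren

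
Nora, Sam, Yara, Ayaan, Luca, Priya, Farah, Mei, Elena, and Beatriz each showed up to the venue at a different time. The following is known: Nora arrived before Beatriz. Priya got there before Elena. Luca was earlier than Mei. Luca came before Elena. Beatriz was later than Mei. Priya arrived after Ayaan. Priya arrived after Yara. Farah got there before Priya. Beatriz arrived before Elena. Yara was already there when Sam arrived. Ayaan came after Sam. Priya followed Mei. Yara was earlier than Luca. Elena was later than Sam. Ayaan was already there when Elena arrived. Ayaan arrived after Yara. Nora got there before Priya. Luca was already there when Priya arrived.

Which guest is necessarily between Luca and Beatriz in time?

Tracing the constraints gives Luca → Mei → Beatriz, so Mei sits after Luca and before Beatriz.
No other guest is forced both after Luca and before Beatriz.

Mei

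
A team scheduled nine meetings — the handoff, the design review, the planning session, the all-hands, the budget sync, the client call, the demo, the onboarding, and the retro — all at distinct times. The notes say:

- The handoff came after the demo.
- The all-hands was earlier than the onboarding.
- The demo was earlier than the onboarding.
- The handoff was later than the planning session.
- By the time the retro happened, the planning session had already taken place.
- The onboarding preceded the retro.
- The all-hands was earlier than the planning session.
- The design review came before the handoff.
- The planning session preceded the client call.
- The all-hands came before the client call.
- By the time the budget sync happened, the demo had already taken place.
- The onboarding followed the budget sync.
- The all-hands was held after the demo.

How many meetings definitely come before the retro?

5

Directly stated before the retro: the onboarding and the planning session.
The all-hands reaches the retro via the all-hands → the onboarding → the retro.
The budget sync reaches the retro via the budget sync → the onboarding → the retro.
The demo reaches the retro via the demo → the onboarding → the retro.
No chain forces the client call (or any of the others) ahead of the retro.
That's the all-hands, the budget sync, the demo, the onboarding, and the planning session — 5 in all.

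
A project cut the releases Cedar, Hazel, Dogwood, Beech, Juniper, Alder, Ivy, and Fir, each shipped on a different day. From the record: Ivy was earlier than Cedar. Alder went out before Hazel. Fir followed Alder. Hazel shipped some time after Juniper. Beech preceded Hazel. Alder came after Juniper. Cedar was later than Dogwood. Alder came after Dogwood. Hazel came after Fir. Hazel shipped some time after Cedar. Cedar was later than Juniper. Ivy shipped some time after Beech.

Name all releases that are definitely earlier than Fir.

Alder, Dogwood, Juniper

Directly stated before Fir: Alder.
Dogwood reaches Fir via Dogwood → Alder → Fir.
Juniper reaches Fir via Juniper → Alder → Fir.
No chain forces Cedar (or any of the others) ahead of Fir.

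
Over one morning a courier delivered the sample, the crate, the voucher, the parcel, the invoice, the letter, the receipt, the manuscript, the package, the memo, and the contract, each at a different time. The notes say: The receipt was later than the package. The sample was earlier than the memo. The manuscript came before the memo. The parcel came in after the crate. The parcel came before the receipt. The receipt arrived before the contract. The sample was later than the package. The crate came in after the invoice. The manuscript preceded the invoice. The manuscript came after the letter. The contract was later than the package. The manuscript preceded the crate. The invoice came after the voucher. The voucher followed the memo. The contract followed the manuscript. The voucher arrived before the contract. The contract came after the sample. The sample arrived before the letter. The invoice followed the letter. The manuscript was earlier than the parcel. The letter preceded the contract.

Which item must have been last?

the contract

Every other item has a chain of constraints placing it before the contract, so the contract is last.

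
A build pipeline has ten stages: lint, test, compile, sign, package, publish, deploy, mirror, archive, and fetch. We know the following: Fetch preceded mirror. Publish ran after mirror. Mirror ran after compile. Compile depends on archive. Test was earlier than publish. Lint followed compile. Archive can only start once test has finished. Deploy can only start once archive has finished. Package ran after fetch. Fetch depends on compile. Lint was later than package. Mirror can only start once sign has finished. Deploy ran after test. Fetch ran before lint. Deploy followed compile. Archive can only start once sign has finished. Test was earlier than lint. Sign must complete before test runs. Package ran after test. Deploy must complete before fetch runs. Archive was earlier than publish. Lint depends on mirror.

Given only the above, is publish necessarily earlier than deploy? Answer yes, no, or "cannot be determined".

Tracing the constraints gives deploy → fetch → mirror → publish, so deploy must come before publish.
That means publish cannot be before deploy.

no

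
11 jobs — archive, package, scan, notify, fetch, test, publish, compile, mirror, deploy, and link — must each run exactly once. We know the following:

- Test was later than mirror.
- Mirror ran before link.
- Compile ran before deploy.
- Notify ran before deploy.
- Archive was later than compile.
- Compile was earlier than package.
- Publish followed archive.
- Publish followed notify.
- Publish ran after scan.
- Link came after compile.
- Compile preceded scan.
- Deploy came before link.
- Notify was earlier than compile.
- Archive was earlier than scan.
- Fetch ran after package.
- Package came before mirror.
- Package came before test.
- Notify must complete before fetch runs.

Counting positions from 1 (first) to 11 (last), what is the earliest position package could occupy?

Compile and notify must both come before package — 2 forced predecessors.
Nothing else is forced ahead of package, so its earliest slot is position 2 + 1 = 3.

3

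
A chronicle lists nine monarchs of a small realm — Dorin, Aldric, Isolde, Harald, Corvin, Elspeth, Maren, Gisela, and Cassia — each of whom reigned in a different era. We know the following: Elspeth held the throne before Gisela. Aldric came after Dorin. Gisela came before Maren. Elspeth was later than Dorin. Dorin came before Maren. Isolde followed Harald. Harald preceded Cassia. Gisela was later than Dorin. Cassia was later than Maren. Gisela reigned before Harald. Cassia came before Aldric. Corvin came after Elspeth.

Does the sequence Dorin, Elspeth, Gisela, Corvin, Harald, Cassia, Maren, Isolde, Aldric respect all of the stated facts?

no

The constraints require Maren before Cassia, but in the proposed sequence Cassia appears ahead of Maren. That one violation is enough.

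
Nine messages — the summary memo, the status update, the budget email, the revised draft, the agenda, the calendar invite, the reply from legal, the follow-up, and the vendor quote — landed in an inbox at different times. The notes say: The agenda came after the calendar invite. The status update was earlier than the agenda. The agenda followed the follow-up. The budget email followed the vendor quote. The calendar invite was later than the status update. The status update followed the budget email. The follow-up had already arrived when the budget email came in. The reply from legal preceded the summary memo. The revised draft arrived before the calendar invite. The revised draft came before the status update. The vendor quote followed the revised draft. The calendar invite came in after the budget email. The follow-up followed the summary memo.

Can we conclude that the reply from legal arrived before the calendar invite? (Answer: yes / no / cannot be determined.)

yes

Chain the constraints: the reply from legal → the summary memo → the follow-up → the budget email → the calendar invite. Each link is directly stated, so the reply from legal comes before the calendar invite.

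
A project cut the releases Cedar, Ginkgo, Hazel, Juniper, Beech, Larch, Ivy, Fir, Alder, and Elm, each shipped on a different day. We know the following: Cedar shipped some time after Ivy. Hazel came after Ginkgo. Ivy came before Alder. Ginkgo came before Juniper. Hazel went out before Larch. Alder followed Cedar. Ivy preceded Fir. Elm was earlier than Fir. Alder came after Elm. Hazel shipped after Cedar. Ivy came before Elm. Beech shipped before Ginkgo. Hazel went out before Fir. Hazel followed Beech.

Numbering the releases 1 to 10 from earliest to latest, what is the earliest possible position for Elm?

Ivy must come before Elm — 1 forced predecessor.
Nothing else is forced ahead of Elm, so its earliest slot is position 1 + 1 = 2.

2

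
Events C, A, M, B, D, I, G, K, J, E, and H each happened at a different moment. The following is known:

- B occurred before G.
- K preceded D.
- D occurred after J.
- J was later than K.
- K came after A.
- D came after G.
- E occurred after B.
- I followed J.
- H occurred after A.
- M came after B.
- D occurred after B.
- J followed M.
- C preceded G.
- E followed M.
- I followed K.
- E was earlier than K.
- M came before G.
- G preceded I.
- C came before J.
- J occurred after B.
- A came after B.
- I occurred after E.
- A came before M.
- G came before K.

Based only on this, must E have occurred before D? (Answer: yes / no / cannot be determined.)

yes

Chain the constraints: E → K → D. Each link is directly stated, so E comes before D.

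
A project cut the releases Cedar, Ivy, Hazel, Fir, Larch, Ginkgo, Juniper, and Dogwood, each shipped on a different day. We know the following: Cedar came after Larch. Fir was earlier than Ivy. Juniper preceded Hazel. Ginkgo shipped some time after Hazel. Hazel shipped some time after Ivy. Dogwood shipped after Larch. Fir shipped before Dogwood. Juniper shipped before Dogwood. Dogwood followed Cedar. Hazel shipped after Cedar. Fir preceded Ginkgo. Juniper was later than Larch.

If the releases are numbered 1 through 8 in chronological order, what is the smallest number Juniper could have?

Larch must come before Juniper — 1 forced predecessor.
Nothing else is forced ahead of Juniper, so its earliest slot is position 1 + 1 = 2.

2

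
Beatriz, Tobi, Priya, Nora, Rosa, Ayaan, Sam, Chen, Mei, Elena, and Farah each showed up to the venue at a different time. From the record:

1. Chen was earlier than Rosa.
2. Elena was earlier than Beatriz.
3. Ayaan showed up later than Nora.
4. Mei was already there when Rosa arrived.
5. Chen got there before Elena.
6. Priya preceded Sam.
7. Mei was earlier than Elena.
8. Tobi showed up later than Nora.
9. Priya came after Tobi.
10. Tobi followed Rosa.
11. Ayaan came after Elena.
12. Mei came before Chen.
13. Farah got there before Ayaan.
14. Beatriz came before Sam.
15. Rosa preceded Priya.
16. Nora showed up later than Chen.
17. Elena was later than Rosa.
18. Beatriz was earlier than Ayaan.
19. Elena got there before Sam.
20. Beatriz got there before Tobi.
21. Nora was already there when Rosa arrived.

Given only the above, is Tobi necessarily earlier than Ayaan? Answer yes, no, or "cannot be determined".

No chain of stated constraints runs from Tobi to Ayaan, and none runs from Ayaan to Tobi either.
So the relative order of Tobi and Ayaan is not fixed by the given facts.

cannot be determined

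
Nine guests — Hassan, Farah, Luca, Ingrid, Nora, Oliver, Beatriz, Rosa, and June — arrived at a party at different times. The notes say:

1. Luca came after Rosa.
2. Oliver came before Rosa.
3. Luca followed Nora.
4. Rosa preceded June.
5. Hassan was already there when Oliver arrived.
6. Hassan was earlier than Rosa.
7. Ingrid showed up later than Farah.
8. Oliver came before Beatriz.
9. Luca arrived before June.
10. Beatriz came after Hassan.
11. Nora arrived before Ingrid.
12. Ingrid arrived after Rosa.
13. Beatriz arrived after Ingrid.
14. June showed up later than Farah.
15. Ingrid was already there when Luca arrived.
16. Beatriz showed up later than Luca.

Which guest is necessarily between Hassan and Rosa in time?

Tracing the constraints gives Hassan → Oliver → Rosa, so Oliver sits after Hassan and before Rosa.
No other guest is forced both after Hassan and before Rosa.

Oliver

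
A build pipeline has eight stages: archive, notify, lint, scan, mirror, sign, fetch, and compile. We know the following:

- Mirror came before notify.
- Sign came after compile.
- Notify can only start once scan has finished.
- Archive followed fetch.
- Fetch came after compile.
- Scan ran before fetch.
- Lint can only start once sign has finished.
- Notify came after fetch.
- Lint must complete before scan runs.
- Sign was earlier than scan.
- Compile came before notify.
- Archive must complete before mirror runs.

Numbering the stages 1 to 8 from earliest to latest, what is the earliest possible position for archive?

6

Compile, fetch, lint, scan, and sign must all come before archive — 5 forced predecessors.
Nothing else is forced ahead of archive, so its earliest slot is position 5 + 1 = 6.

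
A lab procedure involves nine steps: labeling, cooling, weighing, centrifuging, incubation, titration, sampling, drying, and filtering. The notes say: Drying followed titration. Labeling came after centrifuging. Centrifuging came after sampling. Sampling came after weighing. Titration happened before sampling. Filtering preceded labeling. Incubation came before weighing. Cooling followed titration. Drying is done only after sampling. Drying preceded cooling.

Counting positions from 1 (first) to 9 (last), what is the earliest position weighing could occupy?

Incubation must come before weighing — 1 forced predecessor.
Nothing else is forced ahead of weighing, so its earliest slot is position 1 + 1 = 2.

2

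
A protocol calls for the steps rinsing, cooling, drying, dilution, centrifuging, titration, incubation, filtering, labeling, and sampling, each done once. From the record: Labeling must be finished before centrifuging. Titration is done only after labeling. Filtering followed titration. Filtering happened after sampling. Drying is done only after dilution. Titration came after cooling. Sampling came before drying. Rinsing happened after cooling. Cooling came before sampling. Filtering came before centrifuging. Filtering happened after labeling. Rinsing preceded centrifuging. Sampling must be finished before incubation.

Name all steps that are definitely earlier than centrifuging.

cooling, filtering, labeling, rinsing, sampling, titration

Directly stated before centrifuging: filtering, labeling, and rinsing.
Cooling reaches centrifuging via cooling → rinsing → centrifuging.
Sampling reaches centrifuging via sampling → filtering → centrifuging.
Titration reaches centrifuging via titration → filtering → centrifuging.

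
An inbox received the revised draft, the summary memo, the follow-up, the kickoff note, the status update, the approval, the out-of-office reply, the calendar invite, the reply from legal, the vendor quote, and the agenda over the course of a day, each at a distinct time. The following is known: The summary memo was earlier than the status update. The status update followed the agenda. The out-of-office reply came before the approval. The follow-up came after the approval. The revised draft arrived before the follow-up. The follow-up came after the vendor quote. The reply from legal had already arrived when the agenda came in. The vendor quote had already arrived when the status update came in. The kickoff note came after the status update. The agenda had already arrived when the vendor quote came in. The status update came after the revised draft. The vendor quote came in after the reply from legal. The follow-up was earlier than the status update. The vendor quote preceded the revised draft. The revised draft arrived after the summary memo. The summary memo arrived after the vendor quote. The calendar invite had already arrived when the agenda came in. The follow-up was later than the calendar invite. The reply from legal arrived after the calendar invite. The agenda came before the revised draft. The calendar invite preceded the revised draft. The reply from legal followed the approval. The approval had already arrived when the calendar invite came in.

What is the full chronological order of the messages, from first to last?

The constraints fix every adjacent pair, so only one ordering works:
the out-of-office reply → the approval → the calendar invite → the reply from legal → the agenda → the vendor quote → the summary memo → the revised draft → the follow-up → the status update → the kickoff note.

the out-of-office reply, the approval, the calendar invite, the reply from legal, the agenda, the vendor quote, the summary memo, the revised draft, the follow-up, the status update, the kickoff note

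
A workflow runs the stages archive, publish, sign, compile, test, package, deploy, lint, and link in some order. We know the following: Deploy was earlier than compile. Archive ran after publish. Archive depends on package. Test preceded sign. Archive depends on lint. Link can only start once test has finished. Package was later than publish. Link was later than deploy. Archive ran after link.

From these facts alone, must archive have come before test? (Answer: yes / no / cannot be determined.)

no

Tracing the constraints gives test → link → archive, so test must come before archive.
That means archive cannot be before test.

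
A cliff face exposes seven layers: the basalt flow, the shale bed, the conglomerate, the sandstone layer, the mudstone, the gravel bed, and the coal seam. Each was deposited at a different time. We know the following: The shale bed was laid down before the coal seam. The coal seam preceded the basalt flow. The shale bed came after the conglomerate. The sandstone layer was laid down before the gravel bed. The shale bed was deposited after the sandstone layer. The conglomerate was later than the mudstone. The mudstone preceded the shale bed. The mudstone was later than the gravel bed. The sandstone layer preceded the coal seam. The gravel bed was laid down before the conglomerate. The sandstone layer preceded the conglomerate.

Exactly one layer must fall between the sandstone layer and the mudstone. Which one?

the gravel bed

Tracing the constraints gives the sandstone layer → the gravel bed → the mudstone, so the gravel bed sits after the sandstone layer and before the mudstone.
No other layer is forced both after the sandstone layer and before the mudstone.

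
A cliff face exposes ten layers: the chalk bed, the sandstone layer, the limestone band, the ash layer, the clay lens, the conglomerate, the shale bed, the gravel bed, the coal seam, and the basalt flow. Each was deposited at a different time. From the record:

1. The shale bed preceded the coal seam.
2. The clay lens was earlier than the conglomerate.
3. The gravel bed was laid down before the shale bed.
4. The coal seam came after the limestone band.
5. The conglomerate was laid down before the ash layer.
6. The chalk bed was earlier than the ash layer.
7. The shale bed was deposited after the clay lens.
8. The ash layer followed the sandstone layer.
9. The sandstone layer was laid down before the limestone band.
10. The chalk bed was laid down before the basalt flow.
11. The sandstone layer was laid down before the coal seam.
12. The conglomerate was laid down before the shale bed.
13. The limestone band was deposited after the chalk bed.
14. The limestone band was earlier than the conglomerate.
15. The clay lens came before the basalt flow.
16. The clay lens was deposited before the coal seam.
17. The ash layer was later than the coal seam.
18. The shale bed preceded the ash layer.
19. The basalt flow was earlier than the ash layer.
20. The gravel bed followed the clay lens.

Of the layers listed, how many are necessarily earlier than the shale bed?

Directly stated before the shale bed: the clay lens, the conglomerate, and the gravel bed.
The chalk bed reaches the shale bed via the chalk bed → the limestone band → the conglomerate → the shale bed.
The limestone band reaches the shale bed via the limestone band → the conglomerate → the shale bed.
The sandstone layer reaches the shale bed via the sandstone layer → the limestone band → the conglomerate → the shale bed.
That's the chalk bed, the clay lens, the conglomerate, the gravel bed, the limestone band, and the sandstone layer — 6 in all.

6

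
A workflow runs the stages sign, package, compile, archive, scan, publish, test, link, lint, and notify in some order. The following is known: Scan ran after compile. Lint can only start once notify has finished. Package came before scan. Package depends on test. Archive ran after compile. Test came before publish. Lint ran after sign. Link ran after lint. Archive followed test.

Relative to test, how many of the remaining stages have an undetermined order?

5

Forced after test: archive, package, publish, and scan.
That leaves compile, link, lint, notify, and sign with no forced order relative to test — 5.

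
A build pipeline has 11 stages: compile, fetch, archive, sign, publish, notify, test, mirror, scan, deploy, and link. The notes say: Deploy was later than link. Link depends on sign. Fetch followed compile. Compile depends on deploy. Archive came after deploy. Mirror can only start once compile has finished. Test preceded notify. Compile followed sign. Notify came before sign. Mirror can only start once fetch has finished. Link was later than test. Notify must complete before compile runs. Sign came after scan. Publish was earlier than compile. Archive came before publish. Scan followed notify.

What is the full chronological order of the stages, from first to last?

The constraints fix every adjacent pair, so only one ordering works:
test → notify → scan → sign → link → deploy → archive → publish → compile → fetch → mirror.

test, notify, scan, sign, link, deploy, archive, publish, compile, fetch, mirror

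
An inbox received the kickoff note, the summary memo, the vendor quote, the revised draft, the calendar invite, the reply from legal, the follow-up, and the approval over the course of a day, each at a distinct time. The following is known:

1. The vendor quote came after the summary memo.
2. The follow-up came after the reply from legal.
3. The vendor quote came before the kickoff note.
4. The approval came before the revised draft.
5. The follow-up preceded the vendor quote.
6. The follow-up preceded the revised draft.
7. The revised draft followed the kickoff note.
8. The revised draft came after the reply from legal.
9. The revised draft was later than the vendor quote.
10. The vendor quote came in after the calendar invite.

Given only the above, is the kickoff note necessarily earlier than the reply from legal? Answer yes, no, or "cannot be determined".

no

Tracing the constraints gives the reply from legal → the follow-up → the vendor quote → the kickoff note, so the reply from legal must come before the kickoff note.
That means the kickoff note cannot be before the reply from legal.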